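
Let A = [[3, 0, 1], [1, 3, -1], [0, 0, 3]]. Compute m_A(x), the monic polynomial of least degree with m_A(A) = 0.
m_A(x) = (x - 3)^3

The characteristic polynomial factors as (x - 3)^3. The minimal polynomial is ∏(x - λ)^{k_λ} where k_λ is the size of the largest Jordan block at λ.

For λ = 3: rank(A - 3I) = 2, and the largest Jordan block has size 3 (the smallest k with rank((A - 3I)^k) = rank((A - 3I)^(k+1))).

So m_A(x) = (x - 3)^3.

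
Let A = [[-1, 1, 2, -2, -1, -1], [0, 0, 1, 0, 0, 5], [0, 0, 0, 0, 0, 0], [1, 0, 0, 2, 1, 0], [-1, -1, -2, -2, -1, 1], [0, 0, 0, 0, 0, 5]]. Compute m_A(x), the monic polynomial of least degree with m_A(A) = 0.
The characteristic polynomial factors as x^5(x - 5). The minimal polynomial is ∏(x - λ)^{k_λ} where k_λ is the size of the largest Jordan block at λ.

For λ = 0: rank(A) = 4, and the largest Jordan block has size 3 (the smallest k with rank(A^k) = rank(A^(k+1))).
For λ = 5: rank(A - 5I) = 5, and the largest Jordan block has size 1 (the smallest k with rank((A - 5I)^k) = rank((A - 5I)^(k+1))).

So m_A(x) = x^3(x - 5).

m_A(x) = x^3(x - 5)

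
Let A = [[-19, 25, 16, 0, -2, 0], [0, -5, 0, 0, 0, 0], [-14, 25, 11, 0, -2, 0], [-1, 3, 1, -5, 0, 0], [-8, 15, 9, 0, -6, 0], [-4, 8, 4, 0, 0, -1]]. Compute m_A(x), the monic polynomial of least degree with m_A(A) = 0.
m_A(x) = (x + 1)(x + 4)(x + 5)^2

The characteristic polynomial factors as (x + 1)(x + 4)(x + 5)^4. The minimal polynomial is ∏(x - λ)^{k_λ} where k_λ is the size of the largest Jordan block at λ.

For λ = -5: rank(A + 5I) = 4, and the largest Jordan block has size 2 (the smallest k with rank((A + 5I)^k) = rank((A + 5I)^(k+1))).
For λ = -4: rank(A + 4I) = 5, and the largest Jordan block has size 1 (the smallest k with rank((A + 4I)^k) = rank((A + 4I)^(k+1))).
For λ = -1: rank(A + I) = 5, and the largest Jordan block has size 1 (the smallest k with rank((A + I)^k) = rank((A + I)^(k+1))).

So m_A(x) = (x + 1)(x + 4)(x + 5)^2.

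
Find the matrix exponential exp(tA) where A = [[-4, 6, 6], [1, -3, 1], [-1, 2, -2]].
A has Jordan form J = [[-4, 1, 0], [0, -4, 0], [0, 0, -1]] with A = PJP^{-1}, so e^{tA} = P e^{tJ} P^{-1}.

For a Jordan block J_k(λ), e^{tJ_k(λ)} = e^{λt} · (I + tN + t^2 N^2/2! + ... + t^{k-1} N^{k-1}/(k-1)!) where N is the nilpotent superdiagonal part.

Assembling the blocks and conjugating back gives the entries of e^{tA} as shown above.

e^{tA} = [[e^{-4*t}, 2*e^{-t} - 2*e^{-4*t}, 2*e^{-t} - 2*e^{-4*t}], [t*e^{-4*t}, (-2*t + e^{3*t})*e^{-4*t}, (-2*t + e^{3*t} - 1)*e^{-4*t}], [-t*e^{-4*t}, 2*t*e^{-4*t}, (2*t + 1)*e^{-4*t}]]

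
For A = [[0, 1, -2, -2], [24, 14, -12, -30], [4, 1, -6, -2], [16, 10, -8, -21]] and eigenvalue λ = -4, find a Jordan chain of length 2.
We seek v_1 ∈ ker((A + 4I)^2) \ ker(A + 4I), then set v_{i+1} = (A + 4I) v_i.

One such chain is v_1 = [[0, -3, 0, -2]]^T, v_2 = [[1, 6, 1, 4]]^T. Check: (A + 4I) v_2 = [[0, 0, 0, 0]]^T = 0.

v_1 = [[0, -3, 0, -2]]^T, v_2 = [[1, 6, 1, 4]]^T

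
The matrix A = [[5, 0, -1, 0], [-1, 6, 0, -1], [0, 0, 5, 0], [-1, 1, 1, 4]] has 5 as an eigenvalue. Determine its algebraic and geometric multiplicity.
The characteristic polynomial is (x - 5)^4, so the factor x - 5 appears with exponent 4: the algebraic multiplicity is 4.

rank(A - 5I) = 2, so the eigenspace has dimension 4 - 2 = 2: the geometric multiplicity is 2.

Since 2 < 4, A is not diagonalizable.

algebraic multiplicity 4, geometric multiplicity 2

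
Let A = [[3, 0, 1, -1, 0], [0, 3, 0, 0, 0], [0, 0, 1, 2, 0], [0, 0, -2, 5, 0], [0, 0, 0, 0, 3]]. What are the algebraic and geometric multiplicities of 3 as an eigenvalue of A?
algebraic multiplicity 5, geometric multiplicity 4

The characteristic polynomial is (x - 3)^5, so the factor x - 3 appears with exponent 5: the algebraic multiplicity is 5.

rank(A - 3I) = 1, so the eigenspace has dimension 5 - 1 = 4: the geometric multiplicity is 4.

Since 4 < 5, A is not diagonalizable.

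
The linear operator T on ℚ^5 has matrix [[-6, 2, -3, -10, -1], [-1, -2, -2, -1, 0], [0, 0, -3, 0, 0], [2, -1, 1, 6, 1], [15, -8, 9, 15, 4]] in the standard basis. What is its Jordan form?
The characteristic polynomial is det(xI - A) = (x - 4)^2(x + 3)^3, so the eigenvalues are -3 (algebraic multiplicity 3), 4 (algebraic multiplicity 2).

For λ = -3: rank(A + 3I) = 3, rank((A + 3I)^2) = 2. The eigenspace has dimension 5 - 3 = 2, so there are 2 Jordan blocks; the rank sequence gives block sizes [2, 1].

For λ = 4: rank(A - 4I) = 4, rank((A - 4I)^2) = 3. The eigenspace has dimension 5 - 4 = 1, so there is 1 Jordan block; the rank sequence gives block sizes [2].

Assembling the blocks gives the Jordan form J above.

J = [[-3, 1, 0, 0, 0], [0, -3, 0, 0, 0], [0, 0, -3, 0, 0], [0, 0, 0, 4, 1], [0, 0, 0, 0, 4]]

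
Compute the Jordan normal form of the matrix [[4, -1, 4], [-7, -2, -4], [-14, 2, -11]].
The characteristic polynomial is det(xI - A) = (x + 3)^3, so the eigenvalues are -3 (algebraic multiplicity 3).

For λ = -3: rank(A + 3I) = 1, rank((A + 3I)^2) = 0. The eigenspace has dimension 3 - 1 = 2, so there are 2 Jordan blocks; the rank sequence gives block sizes [2, 1].

Assembling the blocks gives the Jordan form J above.

J = [[-3, 1, 0], [0, -3, 0], [0, 0, -3]]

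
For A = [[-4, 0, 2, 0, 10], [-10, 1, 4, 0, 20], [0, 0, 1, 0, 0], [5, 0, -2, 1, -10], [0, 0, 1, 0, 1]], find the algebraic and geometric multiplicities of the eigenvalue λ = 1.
algebraic multiplicity 4, geometric multiplicity 3

The characteristic polynomial is (x - 1)^4(x + 4), so the factor x - 1 appears with exponent 4: the algebraic multiplicity is 4.

rank(A - I) = 2, so the eigenspace has dimension 5 - 2 = 3: the geometric multiplicity is 3.

Since 3 < 4, A is not diagonalizable.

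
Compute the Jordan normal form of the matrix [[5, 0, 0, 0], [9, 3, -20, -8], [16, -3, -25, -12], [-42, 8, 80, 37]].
J = [[5, 1, 0, 0], [0, 5, 1, 0], [0, 0, 5, 0], [0, 0, 0, 5]]

The characteristic polynomial is det(xI - A) = (x - 5)^4, so the eigenvalues are 5 (algebraic multiplicity 4).

For λ = 5: rank(A - 5I) = 2, rank((A - 5I)^2) = 1, rank((A - 5I)^3) = 0. The eigenspace has dimension 4 - 2 = 2, so there are 2 Jordan blocks; the rank sequence gives block sizes [3, 1].

Assembling the blocks gives the Jordan form J above.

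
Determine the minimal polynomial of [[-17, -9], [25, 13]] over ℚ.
The characteristic polynomial factors as (x + 2)^2. The minimal polynomial is ∏(x - λ)^{k_λ} where k_λ is the size of the largest Jordan block at λ.

For λ = -2: rank(A + 2I) = 1, and the largest Jordan block has size 2 (the smallest k with rank((A + 2I)^k) = rank((A + 2I)^(k+1))).

So m_A(x) = (x + 2)^2.

m_A(x) = (x + 2)^2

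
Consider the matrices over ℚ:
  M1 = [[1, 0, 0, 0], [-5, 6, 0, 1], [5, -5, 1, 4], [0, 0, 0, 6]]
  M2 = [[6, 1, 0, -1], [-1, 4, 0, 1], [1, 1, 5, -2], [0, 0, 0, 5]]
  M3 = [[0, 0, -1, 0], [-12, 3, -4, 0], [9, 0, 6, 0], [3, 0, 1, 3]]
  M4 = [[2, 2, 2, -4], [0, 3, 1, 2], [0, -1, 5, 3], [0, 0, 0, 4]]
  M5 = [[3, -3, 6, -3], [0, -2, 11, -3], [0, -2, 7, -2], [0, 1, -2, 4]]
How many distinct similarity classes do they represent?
5 classes: {M1}, {M2}, {M3}, {M4}, {M5}

Characteristic polynomials: χ_{M1} = (x - 6)^2(x - 1)^2, χ_{M2} = (x - 5)^4, χ_{M3} = (x - 3)^4, χ_{M4} = (x - 4)^3(x - 2), χ_{M5} = (x - 3)^4.

{M1}: invariant factors x - 1, (x - 6)^2(x - 1).

{M2}: invariant factors (x - 5)^2, (x - 5)^2.

{M3}: invariant factors x - 3, x - 3, (x - 3)^2.

{M4}: invariant factors (x - 4)^3(x - 2).

{M5}: invariant factors x - 3, (x - 3)^3.

Matrices are similar if and only if their invariant-factor lists agree; the partition into similarity classes is {M1}, {M2}, {M3}, {M4}, {M5}.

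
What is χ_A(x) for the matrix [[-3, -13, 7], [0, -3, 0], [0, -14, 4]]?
χ_A(x) = (x - 4)(x + 3)^2

xI - A = [[x + 3, 13, -7], [0, x + 3, 0], [0, 14, x - 4]].

Expanding det(xI - A) along the first row:
det(xI - A) = + (x + 3)·det([[x + 3, 0], [14, x - 4]]) - (13)·det([[0, 0], [0, x - 4]]) + (-7)·det([[0, x + 3], [0, 14]]).

Evaluating gives χ_A(x) = x^3 + 2x^2 - 15x - 36 = (x - 4)(x + 3)^2.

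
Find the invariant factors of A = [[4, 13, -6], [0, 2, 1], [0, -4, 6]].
(x - 4)^3

The Jordan structure of A has elementary divisors (x - 4)^3. Arranging the block sizes at each eigenvalue in decreasing order and taking row products gives the invariant factors.

Invariant factors (smallest first, each dividing the next): (x - 4)^3.

Check: the last factor (x - 4)^3 is the minimal polynomial, and the product (x - 4)^3 is the characteristic polynomial.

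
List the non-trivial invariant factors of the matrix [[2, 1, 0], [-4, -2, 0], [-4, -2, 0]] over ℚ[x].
x, x^2

The Jordan structure of A has elementary divisors x^2, x. Arranging the block sizes at each eigenvalue in decreasing order and taking row products gives the invariant factors.

Invariant factors (smallest first, each dividing the next): x, x^2.

Check: the last factor x^2 is the minimal polynomial, and the product x^3 is the characteristic polynomial.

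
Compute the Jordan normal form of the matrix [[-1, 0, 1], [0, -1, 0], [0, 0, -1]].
The characteristic polynomial is det(xI - A) = (x + 1)^3, so the eigenvalues are -1 (algebraic multiplicity 3).

For λ = -1: rank(A + I) = 1, rank((A + I)^2) = 0. The eigenspace has dimension 3 - 1 = 2, so there are 2 Jordan blocks; the rank sequence gives block sizes [2, 1].

Assembling the blocks gives the Jordan form J above.

J = [[-1, 1, 0], [0, -1, 0], [0, 0, -1]]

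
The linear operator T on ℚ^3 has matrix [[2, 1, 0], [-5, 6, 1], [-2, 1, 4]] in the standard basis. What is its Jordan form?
J = [[4, 1, 0], [0, 4, 1], [0, 0, 4]]

The characteristic polynomial is det(xI - A) = (x - 4)^3, so the eigenvalues are 4 (algebraic multiplicity 3).

For λ = 4: rank(A - 4I) = 2, rank((A - 4I)^2) = 1, rank((A - 4I)^3) = 0. The eigenspace has dimension 3 - 2 = 1, so there is 1 Jordan block; the rank sequence gives block sizes [3].

Assembling the blocks gives the Jordan form J above.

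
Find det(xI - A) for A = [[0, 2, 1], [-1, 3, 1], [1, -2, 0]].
χ_A(x) = (x - 1)^3

xI - A = [[x, -2, -1], [1, x - 3, -1], [-1, 2, x]].

Expanding det(xI - A) along the first row:
det(xI - A) = + (x)·det([[x - 3, -1], [2, x]]) - (-2)·det([[1, -1], [-1, x]]) + (-1)·det([[1, x - 3], [-1, 2]]).

Evaluating gives χ_A(x) = x^3 - 3x^2 + 3x - 1 = (x - 1)^3.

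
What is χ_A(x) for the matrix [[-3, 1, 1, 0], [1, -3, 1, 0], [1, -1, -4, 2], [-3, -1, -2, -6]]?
χ_A(x) = (x + 4)^4

xI - A = [[x + 3, -1, -1, 0], [-1, x + 3, -1, 0], [-1, 1, x + 4, -2], [3, 1, 2, x + 6]].

Expanding det(xI - A) along the first row:
det(xI - A) = + (x + 3)·det([[x + 3, -1, 0], [1, x + 4, -2], [1, 2, x + 6]]) - (-1)·det([[-1, -1, 0], [-1, x + 4, -2], [3, 2, x + 6]]) + (-1)·det([[-1, x + 3, 0], [-1, 1, -2], [3, 1, x + 6]]) - (0)·det([[-1, x + 3, -1], [-1, 1, x + 4], [3, 1, 2]]).

Evaluating gives χ_A(x) = x^4 + 16x^3 + 96x^2 + 256x + 256 = (x + 4)^4.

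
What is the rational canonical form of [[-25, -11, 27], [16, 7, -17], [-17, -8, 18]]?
The invariant factors of A (the non-unit diagonal entries of the Smith normal form of xI - A over ℚ[x]) are x^3 + 4, each dividing the next. The characteristic polynomial is their product, x^3 + 4.

The rational canonical form is the block-diagonal matrix of companion matrices C(f_i):
R = [[0, 0, -4], [1, 0, 0], [0, 1, 0]].

Note the characteristic polynomial does not split into linear factors over ℚ, so A has no Jordan form over ℚ; the rational canonical form exists over any field.

R = [[0, 0, -4], [1, 0, 0], [0, 1, 0]]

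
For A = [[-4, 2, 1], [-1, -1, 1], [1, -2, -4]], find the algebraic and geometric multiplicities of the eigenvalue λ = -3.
algebraic multiplicity 3, geometric multiplicity 2

The characteristic polynomial is (x + 3)^3, so the factor x + 3 appears with exponent 3: the algebraic multiplicity is 3.

rank(A + 3I) = 1, so the eigenspace has dimension 3 - 1 = 2: the geometric multiplicity is 2.

Since 2 < 3, A is not diagonalizable.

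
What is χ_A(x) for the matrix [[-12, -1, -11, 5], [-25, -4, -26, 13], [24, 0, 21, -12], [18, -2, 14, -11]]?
xI - A = [[x + 12, 1, 11, -5], [25, x + 4, 26, -13], [-24, 0, x - 21, 12], [-18, 2, -14, x + 11]].

Expanding det(xI - A) along the first row:
det(xI - A) = + (x + 12)·det([[x + 4, 26, -13], [0, x - 21, 12], [2, -14, x + 11]]) - (1)·det([[25, 26, -13], [-24, x - 21, 12], [-18, -14, x + 11]]) + (11)·det([[25, x + 4, -13], [-24, 0, 12], [-18, 2, x + 11]]) - (-5)·det([[25, x + 4, 26], [-24, 0, x - 21], [-18, 2, -14]]).

Evaluating gives χ_A(x) = x^4 + 6x^3 - 54x - 81 = (x - 3)(x + 3)^3.

χ_A(x) = (x - 3)(x + 3)^3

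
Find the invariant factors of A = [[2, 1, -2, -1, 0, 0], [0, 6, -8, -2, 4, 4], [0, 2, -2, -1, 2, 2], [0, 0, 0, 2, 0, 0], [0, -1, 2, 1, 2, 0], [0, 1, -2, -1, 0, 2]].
The Jordan structure of A has elementary divisors (x - 2)^2, (x - 2)^2, (x - 2), (x - 2). Arranging the block sizes at each eigenvalue in decreasing order and taking row products gives the invariant factors.

Invariant factors (smallest first, each dividing the next): x - 2, x - 2, (x - 2)^2, (x - 2)^2.

Check: the last factor (x - 2)^2 is the minimal polynomial, and the product (x - 2)^6 is the characteristic polynomial.

x - 2, x - 2, (x - 2)^2, (x - 2)^2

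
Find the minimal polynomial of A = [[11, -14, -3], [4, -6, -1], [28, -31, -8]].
m_A(x) = (x + 1)^3

The characteristic polynomial factors as (x + 1)^3. The minimal polynomial is ∏(x - λ)^{k_λ} where k_λ is the size of the largest Jordan block at λ.

For λ = -1: rank(A + I) = 2, and the largest Jordan block has size 3 (the smallest k with rank((A + I)^k) = rank((A + I)^(k+1))).

So m_A(x) = (x + 1)^3.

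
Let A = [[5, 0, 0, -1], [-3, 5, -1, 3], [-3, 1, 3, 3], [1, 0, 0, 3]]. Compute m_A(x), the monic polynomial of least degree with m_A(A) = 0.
The characteristic polynomial factors as (x - 4)^4. The minimal polynomial is ∏(x - λ)^{k_λ} where k_λ is the size of the largest Jordan block at λ.

For λ = 4: rank(A - 4I) = 2, and the largest Jordan block has size 2 (the smallest k with rank((A - 4I)^k) = rank((A - 4I)^(k+1))).

So m_A(x) = (x - 4)^2.

m_A(x) = (x - 4)^2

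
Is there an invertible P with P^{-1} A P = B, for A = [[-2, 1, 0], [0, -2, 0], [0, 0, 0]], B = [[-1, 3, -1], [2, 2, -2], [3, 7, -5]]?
Yes.

Two matrices over a field are similar if and only if they have the same invariant factors.

Both A and B have characteristic polynomial x(x + 2)^2 and minimal polynomial x(x + 2)^2. Computing further, both have invariant factors x(x + 2)^2. Hence A and B are similar.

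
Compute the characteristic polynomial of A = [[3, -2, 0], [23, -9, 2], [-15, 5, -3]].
χ_A(x) = (x + 3)^3

xI - A = [[x - 3, 2, 0], [-23, x + 9, -2], [15, -5, x + 3]].

Expanding det(xI - A) along the first row:
det(xI - A) = + (x - 3)·det([[x + 9, -2], [-5, x + 3]]) - (2)·det([[-23, -2], [15, x + 3]]) + (0)·det([[-23, x + 9], [15, -5]]).

Evaluating gives χ_A(x) = x^3 + 9x^2 + 27x + 27 = (x + 3)^3.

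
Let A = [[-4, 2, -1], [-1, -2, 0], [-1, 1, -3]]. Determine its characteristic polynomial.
χ_A(x) = (x + 3)^3

xI - A = [[x + 4, -2, 1], [1, x + 2, 0], [1, -1, x + 3]].

Expanding det(xI - A) along the first row:
det(xI - A) = + (x + 4)·det([[x + 2, 0], [-1, x + 3]]) - (-2)·det([[1, 0], [1, x + 3]]) + (1)·det([[1, x + 2], [1, -1]]).

Evaluating gives χ_A(x) = x^3 + 9x^2 + 27x + 27 = (x + 3)^3.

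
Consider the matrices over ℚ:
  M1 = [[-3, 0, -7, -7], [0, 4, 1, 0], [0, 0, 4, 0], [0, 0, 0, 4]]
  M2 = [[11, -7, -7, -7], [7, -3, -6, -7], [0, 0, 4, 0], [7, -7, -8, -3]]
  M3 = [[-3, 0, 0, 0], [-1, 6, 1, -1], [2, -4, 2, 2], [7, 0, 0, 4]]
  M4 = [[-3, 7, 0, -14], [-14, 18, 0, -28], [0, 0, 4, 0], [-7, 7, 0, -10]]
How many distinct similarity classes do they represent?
Characteristic polynomials: χ_{M1} = (x - 4)^3(x + 3), χ_{M2} = (x - 4)^3(x + 3), χ_{M3} = (x - 4)^3(x + 3), χ_{M4} = (x - 4)^3(x + 3).

{M1, M2, M3}: invariant factors x - 4, (x - 4)^2(x + 3).

{M4}: invariant factors x - 4, x - 4, (x - 4)(x + 3).

Matrices are similar if and only if their invariant-factor lists agree; the partition into similarity classes is {M1, M2, M3}, {M4}.

2 classes: {M1, M2, M3}, {M4}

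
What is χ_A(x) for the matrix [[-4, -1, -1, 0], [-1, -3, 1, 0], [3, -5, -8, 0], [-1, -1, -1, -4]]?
χ_A(x) = (x + 4)(x + 5)^3

xI - A = [[x + 4, 1, 1, 0], [1, x + 3, -1, 0], [-3, 5, x + 8, 0], [1, 1, 1, x + 4]].

Expanding det(xI - A) along the first row:
det(xI - A) = + (x + 4)·det([[x + 3, -1, 0], [5, x + 8, 0], [1, 1, x + 4]]) - (1)·det([[1, -1, 0], [-3, x + 8, 0], [1, 1, x + 4]]) + (1)·det([[1, x + 3, 0], [-3, 5, 0], [1, 1, x + 4]]) - (0)·det([[1, x + 3, -1], [-3, 5, x + 8], [1, 1, 1]]).

Evaluating gives χ_A(x) = x^4 + 19x^3 + 135x^2 + 425x + 500 = (x + 4)(x + 5)^3.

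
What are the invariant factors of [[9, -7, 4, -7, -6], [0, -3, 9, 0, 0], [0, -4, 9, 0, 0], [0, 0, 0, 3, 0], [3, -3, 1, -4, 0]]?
The Jordan structure of A has elementary divisors (x - 3)^3, (x - 3), (x - 6). Arranging the block sizes at each eigenvalue in decreasing order and taking row products gives the invariant factors.

Invariant factors (smallest first, each dividing the next): x - 3, (x - 6)(x - 3)^3.

Check: the last factor (x - 6)(x - 3)^3 is the minimal polynomial, and the product (x - 6)(x - 3)^4 is the characteristic polynomial.

x - 3, (x - 6)(x - 3)^3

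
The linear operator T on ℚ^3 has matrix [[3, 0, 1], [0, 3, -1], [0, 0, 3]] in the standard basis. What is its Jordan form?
J = [[3, 1, 0], [0, 3, 0], [0, 0, 3]]

The characteristic polynomial is det(xI - A) = (x - 3)^3, so the eigenvalues are 3 (algebraic multiplicity 3).

For λ = 3: rank(A - 3I) = 1, rank((A - 3I)^2) = 0. The eigenspace has dimension 3 - 1 = 2, so there are 2 Jordan blocks; the rank sequence gives block sizes [2, 1].

Assembling the blocks gives the Jordan form J above.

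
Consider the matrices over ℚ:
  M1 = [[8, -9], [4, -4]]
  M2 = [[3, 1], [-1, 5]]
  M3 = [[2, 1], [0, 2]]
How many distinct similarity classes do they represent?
2 classes: {M1, M3}, {M2}

Characteristic polynomials: χ_{M1} = (x - 2)^2, χ_{M2} = (x - 4)^2, χ_{M3} = (x - 2)^2.

{M1, M3}: invariant factors (x - 2)^2.

{M2}: invariant factors (x - 4)^2.

Matrices are similar if and only if their invariant-factor lists agree; the partition into similarity classes is {M1, M3}, {M2}.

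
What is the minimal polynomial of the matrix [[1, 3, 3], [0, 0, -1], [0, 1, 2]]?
The characteristic polynomial factors as (x - 1)^3. The minimal polynomial is ∏(x - λ)^{k_λ} where k_λ is the size of the largest Jordan block at λ.

For λ = 1: rank(A - I) = 1, and the largest Jordan block has size 2 (the smallest k with rank((A - I)^k) = rank((A - I)^(k+1))).

So m_A(x) = (x - 1)^2.

m_A(x) = (x - 1)^2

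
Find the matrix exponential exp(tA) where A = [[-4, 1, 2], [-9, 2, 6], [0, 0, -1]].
e^{tA} = [[(1 - 3*t)*e^{-t}, t*e^{-t}, 2*t*e^{-t}], [-9*t*e^{-t}, (3*t + 1)*e^{-t}, 6*t*e^{-t}], [0, 0, e^{-t}]]

A has Jordan form J = [[-1, 1, 0], [0, -1, 0], [0, 0, -1]] with A = PJP^{-1}, so e^{tA} = P e^{tJ} P^{-1}.

For a Jordan block J_k(λ), e^{tJ_k(λ)} = e^{λt} · (I + tN + t^2 N^2/2! + ... + t^{k-1} N^{k-1}/(k-1)!) where N is the nilpotent superdiagonal part.

Assembling the blocks and conjugating back gives the entries of e^{tA} as shown above.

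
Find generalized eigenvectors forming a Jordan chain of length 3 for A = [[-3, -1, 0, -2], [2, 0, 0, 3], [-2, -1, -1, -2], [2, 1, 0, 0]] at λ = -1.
We seek v_1 ∈ ker((A + I)^3) \ ker((A + I)^2), then set v_{i+1} = (A + I) v_i.

One such chain is v_1 = [[0, -1, -1, 0]]^T, v_2 = [[1, -1, 1, -1]]^T, v_3 = [[1, -2, 1, 0]]^T. Check: (A + I) v_3 = [[0, 0, 0, 0]]^T = 0.

v_1 = [[0, -1, -1, 0]]^T, v_2 = [[1, -1, 1, -1]]^T, v_3 = [[1, -2, 1, 0]]^T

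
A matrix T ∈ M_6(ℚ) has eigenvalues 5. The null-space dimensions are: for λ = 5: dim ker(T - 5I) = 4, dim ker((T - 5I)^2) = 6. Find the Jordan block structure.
Jordan blocks: (5, 2), (5, 2), (5, 1), (5, 1)

λ = 5: successive nullity increments [4, 2] count blocks of size ≥ k; block sizes are [2, 2, 1, 1].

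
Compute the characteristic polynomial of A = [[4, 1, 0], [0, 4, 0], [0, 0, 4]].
χ_A(x) = (x - 4)^3

xI - A = [[x - 4, -1, 0], [0, x - 4, 0], [0, 0, x - 4]].

Expanding det(xI - A) along the first row:
det(xI - A) = + (x - 4)·det([[x - 4, 0], [0, x - 4]]) - (-1)·det([[0, 0], [0, x - 4]]) + (0)·det([[0, x - 4], [0, 0]]).

Evaluating gives χ_A(x) = x^3 - 12x^2 + 48x - 64 = (x - 4)^3.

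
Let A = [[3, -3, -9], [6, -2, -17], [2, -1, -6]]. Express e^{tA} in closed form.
A has Jordan form J = [[-3, 0, 0], [0, -1, 1], [0, 0, -1]] with A = PJP^{-1}, so e^{tA} = P e^{tJ} P^{-1}.

For a Jordan block J_k(λ), e^{tJ_k(λ)} = e^{λt} · (I + tN + t^2 N^2/2! + ... + t^{k-1} N^{k-1}/(k-1)!) where N is the nilpotent superdiagonal part.

Assembling the blocks and conjugating back gives the entries of e^{tA} as shown above.

e^{tA} = [[(6*(1 - t)*e^{2*t} - 5)*e^{-3*t}, -3*t*e^{-t}, 3*((7*t - 5)*e^{2*t} + 5)*e^{-3*t}], [2*((2 - t)*e^{2*t} - 2)*e^{-3*t}, (1 - t)*e^{-t}, ((7*t - 12)*e^{2*t} + 12)*e^{-3*t}], [2*((1 - t)*e^{2*t} - 1)*e^{-3*t}, -t*e^{-t}, ((7*t - 5)*e^{2*t} + 6)*e^{-3*t}]]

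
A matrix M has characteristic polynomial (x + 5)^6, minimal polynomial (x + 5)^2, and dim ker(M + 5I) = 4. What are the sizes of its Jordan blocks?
λ = -5: algebraic multiplicity 6 (exponent in χ_M), largest block size 2 (exponent in m_M), 4 blocks (geometric multiplicity). These force block sizes [2, 2, 1, 1].

Jordan blocks: (-5, 2), (-5, 2), (-5, 1), (-5, 1)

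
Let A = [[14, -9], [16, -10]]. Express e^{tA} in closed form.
e^{tA} = [[(12*t + 1)*e^{2*t}, -9*t*e^{2*t}], [16*t*e^{2*t}, (1 - 12*t)*e^{2*t}]]

A has Jordan form J = [[2, 1], [0, 2]] with A = PJP^{-1}, so e^{tA} = P e^{tJ} P^{-1}.

For a Jordan block J_k(λ), e^{tJ_k(λ)} = e^{λt} · (I + tN + t^2 N^2/2! + ... + t^{k-1} N^{k-1}/(k-1)!) where N is the nilpotent superdiagonal part.

Assembling the blocks and conjugating back gives the entries of e^{tA} as shown above.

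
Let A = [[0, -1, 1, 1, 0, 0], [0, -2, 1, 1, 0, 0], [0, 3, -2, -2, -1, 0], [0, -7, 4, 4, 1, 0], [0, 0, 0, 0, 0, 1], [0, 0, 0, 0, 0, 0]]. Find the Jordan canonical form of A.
The characteristic polynomial is det(xI - A) = x^6, so the eigenvalues are 0 (algebraic multiplicity 6).

For λ = 0: rank(A) = 4, rank(A^2) = 2, rank(A^3) = 0. The eigenspace has dimension 6 - 4 = 2, so there are 2 Jordan blocks; the rank sequence gives block sizes [3, 3].

Assembling the blocks gives the Jordan form J above.

J = [[0, 1, 0, 0, 0, 0], [0, 0, 1, 0, 0, 0], [0, 0, 0, 0, 0, 0], [0, 0, 0, 0, 1, 0], [0, 0, 0, 0, 0, 1], [0, 0, 0, 0, 0, 0]]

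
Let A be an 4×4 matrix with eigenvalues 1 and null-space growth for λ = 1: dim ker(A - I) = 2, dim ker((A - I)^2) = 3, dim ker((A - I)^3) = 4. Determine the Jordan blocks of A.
λ = 1: successive nullity increments [2, 1, 1] count blocks of size ≥ k; block sizes are [3, 1].

Jordan blocks: (1, 3), (1, 1)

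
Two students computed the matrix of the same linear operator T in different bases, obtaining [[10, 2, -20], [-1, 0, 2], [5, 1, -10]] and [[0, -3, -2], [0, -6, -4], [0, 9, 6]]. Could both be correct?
Both have characteristic polynomial x^3, but the minimal polynomial of A is x^3 while the minimal polynomial of B is x^2. The minimal polynomial is a similarity invariant, so A and B are not similar.

No.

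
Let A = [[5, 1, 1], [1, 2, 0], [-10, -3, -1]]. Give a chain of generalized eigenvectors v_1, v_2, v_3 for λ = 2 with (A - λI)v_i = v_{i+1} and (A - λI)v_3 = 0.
v_1 = [[0, 0, 1]]^T, v_2 = [[1, 0, -3]]^T, v_3 = [[0, 1, -1]]^T

We seek v_1 ∈ ker((A - 2I)^3) \ ker((A - 2I)^2), then set v_{i+1} = (A - 2I) v_i.

One such chain is v_1 = [[0, 0, 1]]^T, v_2 = [[1, 0, -3]]^T, v_3 = [[0, 1, -1]]^T. Check: (A - 2I) v_3 = [[0, 0, 0]]^T = 0.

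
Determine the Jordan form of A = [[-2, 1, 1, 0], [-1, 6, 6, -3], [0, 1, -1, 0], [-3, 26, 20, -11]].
J = [[-2, 1, 0, 0], [0, -2, 1, 0], [0, 0, -2, 0], [0, 0, 0, -2]]

The characteristic polynomial is det(xI - A) = (x + 2)^4, so the eigenvalues are -2 (algebraic multiplicity 4).

For λ = -2: rank(A + 2I) = 2, rank((A + 2I)^2) = 1, rank((A + 2I)^3) = 0. The eigenspace has dimension 4 - 2 = 2, so there are 2 Jordan blocks; the rank sequence gives block sizes [3, 1].

Assembling the blocks gives the Jordan form J above.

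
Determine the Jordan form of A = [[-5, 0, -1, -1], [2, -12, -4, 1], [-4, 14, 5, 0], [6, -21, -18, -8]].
The characteristic polynomial is det(xI - A) = (x + 5)^4, so the eigenvalues are -5 (algebraic multiplicity 4).

For λ = -5: rank(A + 5I) = 2, rank((A + 5I)^2) = 1, rank((A + 5I)^3) = 0. The eigenspace has dimension 4 - 2 = 2, so there are 2 Jordan blocks; the rank sequence gives block sizes [3, 1].

Assembling the blocks gives the Jordan form J above.

J = [[-5, 1, 0, 0], [0, -5, 1, 0], [0, 0, -5, 0], [0, 0, 0, -5]]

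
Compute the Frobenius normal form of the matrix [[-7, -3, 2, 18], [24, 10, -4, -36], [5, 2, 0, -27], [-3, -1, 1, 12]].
The invariant factors of A (the non-unit diagonal entries of the Smith normal form of xI - A over ℚ[x]) are x - 3, (x - 6)(x - 3)^2, each dividing the next. The characteristic polynomial is their product, (x - 6)(x - 3)^3.

The rational canonical form is the block-diagonal matrix of companion matrices C(f_i):
R = [[3, 0, 0, 0], [0, 0, 0, 54], [0, 1, 0, -45], [0, 0, 1, 12]].

R = [[3, 0, 0, 0], [0, 0, 0, 54], [0, 1, 0, -45], [0, 0, 1, 12]]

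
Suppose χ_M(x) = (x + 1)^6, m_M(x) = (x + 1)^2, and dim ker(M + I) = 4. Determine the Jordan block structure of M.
λ = -1: algebraic multiplicity 6 (exponent in χ_M), largest block size 2 (exponent in m_M), 4 blocks (geometric multiplicity). These force block sizes [2, 2, 1, 1].

Jordan blocks: (-1, 2), (-1, 2), (-1, 1), (-1, 1)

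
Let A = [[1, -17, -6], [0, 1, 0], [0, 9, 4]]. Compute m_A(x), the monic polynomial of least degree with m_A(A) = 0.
The characteristic polynomial factors as (x - 4)(x - 1)^2. The minimal polynomial is ∏(x - λ)^{k_λ} where k_λ is the size of the largest Jordan block at λ.

For λ = 1: rank(A - I) = 2, and the largest Jordan block has size 2 (the smallest k with rank((A - I)^k) = rank((A - I)^(k+1))).
For λ = 4: rank(A - 4I) = 2, and the largest Jordan block has size 1 (the smallest k with rank((A - 4I)^k) = rank((A - 4I)^(k+1))).

So m_A(x) = (x - 4)(x - 1)^2.

m_A(x) = (x - 4)(x - 1)^2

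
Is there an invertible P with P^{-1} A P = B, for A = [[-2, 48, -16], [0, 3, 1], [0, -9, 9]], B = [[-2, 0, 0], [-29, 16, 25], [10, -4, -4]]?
Two matrices over a field are similar if and only if they have the same invariant factors.

Both A and B have characteristic polynomial (x - 6)^2(x + 2) and minimal polynomial (x - 6)^2(x + 2). Computing further, both have invariant factors (x - 6)^2(x + 2). Hence A and B are similar.

Yes.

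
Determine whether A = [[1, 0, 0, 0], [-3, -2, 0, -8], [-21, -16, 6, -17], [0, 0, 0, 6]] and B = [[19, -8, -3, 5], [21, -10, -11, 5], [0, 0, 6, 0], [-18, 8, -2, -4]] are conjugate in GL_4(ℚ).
Both have characteristic polynomial (x - 6)^2(x - 1)(x + 2), but the minimal polynomial of A is (x - 6)^2(x - 1)(x + 2) while the minimal polynomial of B is (x - 6)(x - 1)(x + 2). The minimal polynomial is a similarity invariant, so A and B are not similar.

No.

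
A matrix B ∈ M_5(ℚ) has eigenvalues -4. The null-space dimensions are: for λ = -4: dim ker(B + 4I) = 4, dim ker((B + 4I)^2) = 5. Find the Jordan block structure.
Jordan blocks: (-4, 2), (-4, 1), (-4, 1), (-4, 1)

λ = -4: successive nullity increments [4, 1] count blocks of size ≥ k; block sizes are [2, 1, 1, 1].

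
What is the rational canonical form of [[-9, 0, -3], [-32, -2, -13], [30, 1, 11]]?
The invariant factors of A (the non-unit diagonal entries of the Smith normal form of xI - A over ℚ[x]) are x^3 + 3, each dividing the next. The characteristic polynomial is their product, x^3 + 3.

The rational canonical form is the block-diagonal matrix of companion matrices C(f_i):
R = [[0, 0, -3], [1, 0, 0], [0, 1, 0]].

Note the characteristic polynomial does not split into linear factors over ℚ, so A has no Jordan form over ℚ; the rational canonical form exists over any field.

R = [[0, 0, -3], [1, 0, 0], [0, 1, 0]]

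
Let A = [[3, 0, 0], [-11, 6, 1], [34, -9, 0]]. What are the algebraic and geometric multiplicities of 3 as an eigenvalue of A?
algebraic multiplicity 3, geometric multiplicity 1

The characteristic polynomial is (x - 3)^3, so the factor x - 3 appears with exponent 3: the algebraic multiplicity is 3.

rank(A - 3I) = 2, so the eigenspace has dimension 3 - 2 = 1: the geometric multiplicity is 1.

Since 1 < 3, A is not diagonalizable.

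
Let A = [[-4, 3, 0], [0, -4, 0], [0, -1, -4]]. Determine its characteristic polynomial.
xI - A = [[x + 4, -3, 0], [0, x + 4, 0], [0, 1, x + 4]].

Expanding det(xI - A) along the first row:
det(xI - A) = + (x + 4)·det([[x + 4, 0], [1, x + 4]]) - (-3)·det([[0, 0], [0, x + 4]]) + (0)·det([[0, x + 4], [0, 1]]).

Evaluating gives χ_A(x) = x^3 + 12x^2 + 48x + 64 = (x + 4)^3.

χ_A(x) = (x + 4)^3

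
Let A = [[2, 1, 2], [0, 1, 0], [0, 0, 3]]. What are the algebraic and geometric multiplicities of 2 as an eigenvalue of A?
The characteristic polynomial is (x - 3)(x - 2)(x - 1), so the factor x - 2 appears with exponent 1: the algebraic multiplicity is 1.

rank(A - 2I) = 2, so the eigenspace has dimension 3 - 2 = 1: the geometric multiplicity is 1.

algebraic multiplicity 1, geometric multiplicity 1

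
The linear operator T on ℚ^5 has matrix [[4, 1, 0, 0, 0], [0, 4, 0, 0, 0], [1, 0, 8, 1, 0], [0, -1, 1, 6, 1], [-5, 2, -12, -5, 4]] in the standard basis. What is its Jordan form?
J = [[4, 1, 0, 0, 0], [0, 4, 0, 0, 0], [0, 0, 6, 1, 0], [0, 0, 0, 6, 1], [0, 0, 0, 0, 6]]

The characteristic polynomial is det(xI - A) = (x - 6)^3(x - 4)^2, so the eigenvalues are 4 (algebraic multiplicity 2), 6 (algebraic multiplicity 3).

For λ = 4: rank(A - 4I) = 4, rank((A - 4I)^2) = 3. The eigenspace has dimension 5 - 4 = 1, so there is 1 Jordan block; the rank sequence gives block sizes [2].

For λ = 6: rank(A - 6I) = 4, rank((A - 6I)^2) = 3, rank((A - 6I)^3) = 2. The eigenspace has dimension 5 - 4 = 1, so there is 1 Jordan block; the rank sequence gives block sizes [3].

Assembling the blocks gives the Jordan form J above.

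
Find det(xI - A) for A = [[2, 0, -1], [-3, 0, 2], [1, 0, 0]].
χ_A(x) = x(x - 1)^2

xI - A = [[x - 2, 0, 1], [3, x, -2], [-1, 0, x]].

Expanding det(xI - A) along the first row:
det(xI - A) = + (x - 2)·det([[x, -2], [0, x]]) - (0)·det([[3, -2], [-1, x]]) + (1)·det([[3, x], [-1, 0]]).

Evaluating gives χ_A(x) = x^3 - 2x^2 + x = x(x - 1)^2.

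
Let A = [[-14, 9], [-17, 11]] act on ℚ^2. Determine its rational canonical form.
R = [[0, 1], [1, -3]]

The invariant factors of A (the non-unit diagonal entries of the Smith normal form of xI - A over ℚ[x]) are x^2 + 3x - 1, each dividing the next. The characteristic polynomial is their product, x^2 + 3x - 1.

The rational canonical form is the block-diagonal matrix of companion matrices C(f_i):
R = [[0, 1], [1, -3]].

Note the characteristic polynomial does not split into linear factors over ℚ, so A has no Jordan form over ℚ; the rational canonical form exists over any field.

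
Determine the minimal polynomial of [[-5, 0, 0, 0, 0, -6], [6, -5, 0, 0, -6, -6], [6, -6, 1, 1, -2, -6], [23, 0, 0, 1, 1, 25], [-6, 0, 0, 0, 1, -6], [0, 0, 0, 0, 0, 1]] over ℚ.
The characteristic polynomial factors as (x - 1)^4(x + 5)^2. The minimal polynomial is ∏(x - λ)^{k_λ} where k_λ is the size of the largest Jordan block at λ.

For λ = -5: rank(A + 5I) = 4, and the largest Jordan block has size 1 (the smallest k with rank((A + 5I)^k) = rank((A + 5I)^(k+1))).
For λ = 1: rank(A - I) = 4, and the largest Jordan block has size 3 (the smallest k with rank((A - I)^k) = rank((A - I)^(k+1))).

So m_A(x) = (x - 1)^3(x + 5).

m_A(x) = (x - 1)^3(x + 5)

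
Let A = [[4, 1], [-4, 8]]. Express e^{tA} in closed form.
e^{tA} = [[(1 - 2*t)*e^{6*t}, t*e^{6*t}], [-4*t*e^{6*t}, (2*t + 1)*e^{6*t}]]

A has Jordan form J = [[6, 1], [0, 6]] with A = PJP^{-1}, so e^{tA} = P e^{tJ} P^{-1}.

For a Jordan block J_k(λ), e^{tJ_k(λ)} = e^{λt} · (I + tN + t^2 N^2/2! + ... + t^{k-1} N^{k-1}/(k-1)!) where N is the nilpotent superdiagonal part.

Assembling the blocks and conjugating back gives the entries of e^{tA} as shown above.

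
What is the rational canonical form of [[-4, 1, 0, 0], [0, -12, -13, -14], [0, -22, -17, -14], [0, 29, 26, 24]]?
The invariant factors of A (the non-unit diagonal entries of the Smith normal form of xI - A over ℚ[x]) are x + 4, (x - 3)(x + 4)^2, each dividing the next. The characteristic polynomial is their product, (x - 3)(x + 4)^3.

The rational canonical form is the block-diagonal matrix of companion matrices C(f_i):
R = [[-4, 0, 0, 0], [0, 0, 0, 48], [0, 1, 0, 8], [0, 0, 1, -5]].

R = [[-4, 0, 0, 0], [0, 0, 0, 48], [0, 1, 0, 8], [0, 0, 1, -5]]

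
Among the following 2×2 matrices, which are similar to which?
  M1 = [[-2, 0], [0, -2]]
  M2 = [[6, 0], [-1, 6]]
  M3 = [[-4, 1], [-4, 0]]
Characteristic polynomials: χ_{M1} = (x + 2)^2, χ_{M2} = (x - 6)^2, χ_{M3} = (x + 2)^2.

{M1}: invariant factors x + 2, x + 2.

{M2}: invariant factors (x - 6)^2.

{M3}: invariant factors (x + 2)^2.

Matrices are similar if and only if their invariant-factor lists agree; the partition into similarity classes is {M1}, {M2}, {M3}.

3 classes: {M1}, {M2}, {M3}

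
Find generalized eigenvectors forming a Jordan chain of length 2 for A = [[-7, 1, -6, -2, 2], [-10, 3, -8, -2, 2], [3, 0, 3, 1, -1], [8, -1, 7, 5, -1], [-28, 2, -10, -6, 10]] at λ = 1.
We seek v_1 ∈ ker((A - I)^2) \ ker(A - I), then set v_{i+1} = (A - I) v_i.

One such chain is v_1 = [[0, 1, 0, 0, 0]]^T, v_2 = [[1, 2, 0, -1, 2]]^T. Check: (A - I) v_2 = [[0, 0, 0, 0, 0]]^T = 0.

v_1 = [[0, 1, 0, 0, 0]]^T, v_2 = [[1, 2, 0, -1, 2]]^T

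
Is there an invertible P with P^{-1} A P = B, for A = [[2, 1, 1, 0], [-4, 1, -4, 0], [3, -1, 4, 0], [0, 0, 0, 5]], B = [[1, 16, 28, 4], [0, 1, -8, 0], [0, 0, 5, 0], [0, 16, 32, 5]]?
No.

Both have characteristic polynomial (x - 5)^2(x - 1)^2, but the minimal polynomial of A is (x - 5)(x - 1)^2 while the minimal polynomial of B is (x - 5)(x - 1). The minimal polynomial is a similarity invariant, so A and B are not similar.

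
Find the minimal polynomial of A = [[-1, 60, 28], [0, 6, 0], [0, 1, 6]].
m_A(x) = (x - 6)^2(x + 1)

The characteristic polynomial factors as (x - 6)^2(x + 1). The minimal polynomial is ∏(x - λ)^{k_λ} where k_λ is the size of the largest Jordan block at λ.

For λ = -1: rank(A + I) = 2, and the largest Jordan block has size 1 (the smallest k with rank((A + I)^k) = rank((A + I)^(k+1))).
For λ = 6: rank(A - 6I) = 2, and the largest Jordan block has size 2 (the smallest k with rank((A - 6I)^k) = rank((A - 6I)^(k+1))).

So m_A(x) = (x - 6)^2(x + 1).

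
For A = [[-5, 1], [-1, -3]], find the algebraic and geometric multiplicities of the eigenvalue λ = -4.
The characteristic polynomial is (x + 4)^2, so the factor x + 4 appears with exponent 2: the algebraic multiplicity is 2.

rank(A + 4I) = 1, so the eigenspace has dimension 2 - 1 = 1: the geometric multiplicity is 1.

Since 1 < 2, A is not diagonalizable.

algebraic multiplicity 2, geometric multiplicity 1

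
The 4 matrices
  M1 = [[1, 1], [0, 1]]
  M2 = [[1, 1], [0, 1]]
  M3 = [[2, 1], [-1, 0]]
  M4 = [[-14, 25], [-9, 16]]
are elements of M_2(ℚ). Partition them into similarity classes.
1 class: {M1, M2, M3, M4}

Characteristic polynomials: χ_{M1} = (x - 1)^2, χ_{M2} = (x - 1)^2, χ_{M3} = (x - 1)^2, χ_{M4} = (x - 1)^2.

{M1, M2, M3, M4}: invariant factors (x - 1)^2.

Matrices are similar if and only if their invariant-factor lists agree; the partition into similarity classes is {M1, M2, M3, M4}.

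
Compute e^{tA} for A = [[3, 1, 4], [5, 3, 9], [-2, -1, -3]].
A has Jordan form J = [[1, 1, 0], [0, 1, 1], [0, 0, 1]] with A = PJP^{-1}, so e^{tA} = P e^{tJ} P^{-1}.

For a Jordan block J_k(λ), e^{tJ_k(λ)} = e^{λt} · (I + tN + t^2 N^2/2! + ... + t^{k-1} N^{k-1}/(k-1)!) where N is the nilpotent superdiagonal part.

Assembling the blocks and conjugating back gives the entries of e^{tA} as shown above.

e^{tA} = [[(t^2 + 4*t + 2)*e^{t}/2, t*e^{t}, t*(t + 8)*e^{t}/2], [t*(t + 5)*e^{t}, (2*t + 1)*e^{t}, t*(t + 9)*e^{t}], [t*(-t - 4)*e^{t}/2, -t*e^{t}, (-t^2 - 8*t + 2)*e^{t}/2]]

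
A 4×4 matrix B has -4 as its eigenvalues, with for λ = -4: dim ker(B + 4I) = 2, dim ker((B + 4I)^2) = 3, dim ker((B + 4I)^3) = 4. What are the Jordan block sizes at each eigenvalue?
λ = -4: successive nullity increments [2, 1, 1] count blocks of size ≥ k; block sizes are [3, 1].

Jordan blocks: (-4, 3), (-4, 1)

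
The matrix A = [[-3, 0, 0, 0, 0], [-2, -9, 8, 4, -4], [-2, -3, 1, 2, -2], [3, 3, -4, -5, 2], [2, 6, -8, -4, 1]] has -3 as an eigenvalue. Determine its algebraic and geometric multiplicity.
The characteristic polynomial is (x + 3)^5, so the factor x + 3 appears with exponent 5: the algebraic multiplicity is 5.

rank(A + 3I) = 2, so the eigenspace has dimension 5 - 2 = 3: the geometric multiplicity is 3.

Since 3 < 5, A is not diagonalizable.

algebraic multiplicity 5, geometric multiplicity 3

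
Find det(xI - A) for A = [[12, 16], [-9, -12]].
xI - A = [[x - 12, -16], [9, x + 12]].

Expanding det(xI - A) along the first row:
det(xI - A) = + (x - 12)·det([[x + 12]]) - (-16)·det([[9]]).

Evaluating gives χ_A(x) = x^2.

χ_A(x) = x^2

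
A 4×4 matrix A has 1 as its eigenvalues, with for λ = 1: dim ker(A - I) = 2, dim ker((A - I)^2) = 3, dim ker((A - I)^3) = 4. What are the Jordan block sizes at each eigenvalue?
Jordan blocks: (1, 3), (1, 1)

λ = 1: successive nullity increments [2, 1, 1] count blocks of size ≥ k; block sizes are [3, 1].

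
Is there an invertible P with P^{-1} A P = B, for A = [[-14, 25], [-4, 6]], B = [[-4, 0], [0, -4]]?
No.

Both have characteristic polynomial (x + 4)^2, but the minimal polynomial of A is (x + 4)^2 while the minimal polynomial of B is x + 4. The minimal polynomial is a similarity invariant, so A and B are not similar.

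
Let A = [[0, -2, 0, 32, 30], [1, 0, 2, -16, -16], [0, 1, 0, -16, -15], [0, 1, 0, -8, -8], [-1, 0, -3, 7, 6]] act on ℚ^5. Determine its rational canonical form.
R = [[0, 0, 0, 0, 0], [1, 0, 0, 0, -16], [0, 1, 0, 0, -8], [0, 0, 1, 0, -9], [0, 0, 0, 1, -2]]

The invariant factors of A (the non-unit diagonal entries of the Smith normal form of xI - A over ℚ[x]) are x(x^2 + x + 4)^2, each dividing the next. The characteristic polynomial is their product, x(x^2 + x + 4)^2.

The rational canonical form is the block-diagonal matrix of companion matrices C(f_i):
R = [[0, 0, 0, 0, 0], [1, 0, 0, 0, -16], [0, 1, 0, 0, -8], [0, 0, 1, 0, -9], [0, 0, 0, 1, -2]].

Note the characteristic polynomial does not split into linear factors over ℚ, so A has no Jordan form over ℚ; the rational canonical form exists over any field.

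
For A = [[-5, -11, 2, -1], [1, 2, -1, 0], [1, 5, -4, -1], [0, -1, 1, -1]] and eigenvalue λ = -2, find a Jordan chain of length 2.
v_1 = [[-2, 1, 2, -2]]^T, v_2 = [[1, 0, 1, -1]]^T

We seek v_1 ∈ ker((A + 2I)^2) \ ker(A + 2I), then set v_{i+1} = (A + 2I) v_i.

One such chain is v_1 = [[-2, 1, 2, -2]]^T, v_2 = [[1, 0, 1, -1]]^T. Check: (A + 2I) v_2 = [[0, 0, 0, 0]]^T = 0.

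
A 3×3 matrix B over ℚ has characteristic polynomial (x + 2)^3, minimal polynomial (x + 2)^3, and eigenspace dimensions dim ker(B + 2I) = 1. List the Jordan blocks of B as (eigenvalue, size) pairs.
Jordan blocks: (-2, 3)

λ = -2: algebraic multiplicity 3 (exponent in χ_B), largest block size 3 (exponent in m_B), 1 block (geometric multiplicity). This forces block sizes [3].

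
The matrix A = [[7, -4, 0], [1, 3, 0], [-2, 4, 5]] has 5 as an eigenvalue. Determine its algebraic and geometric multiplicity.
The characteristic polynomial is (x - 5)^3, so the factor x - 5 appears with exponent 3: the algebraic multiplicity is 3.

rank(A - 5I) = 1, so the eigenspace has dimension 3 - 1 = 2: the geometric multiplicity is 2.

Since 2 < 3, A is not diagonalizable.

algebraic multiplicity 3, geometric multiplicity 2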